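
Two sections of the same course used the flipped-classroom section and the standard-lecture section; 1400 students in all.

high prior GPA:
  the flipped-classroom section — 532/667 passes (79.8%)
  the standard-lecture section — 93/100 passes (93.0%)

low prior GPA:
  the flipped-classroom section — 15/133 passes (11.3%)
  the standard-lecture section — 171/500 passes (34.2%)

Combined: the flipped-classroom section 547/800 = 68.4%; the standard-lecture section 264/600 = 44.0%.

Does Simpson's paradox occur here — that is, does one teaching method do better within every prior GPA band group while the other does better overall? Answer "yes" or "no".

yes

Within each prior GPA band level (high prior GPA 79.8% vs 93.0%; low prior GPA 11.3% vs 34.2%), the standard-lecture section has the higher rate every time. Pooled: 68.4% vs 44.0% — the flipped-classroom section has the higher rate overall. The two comparisons disagree.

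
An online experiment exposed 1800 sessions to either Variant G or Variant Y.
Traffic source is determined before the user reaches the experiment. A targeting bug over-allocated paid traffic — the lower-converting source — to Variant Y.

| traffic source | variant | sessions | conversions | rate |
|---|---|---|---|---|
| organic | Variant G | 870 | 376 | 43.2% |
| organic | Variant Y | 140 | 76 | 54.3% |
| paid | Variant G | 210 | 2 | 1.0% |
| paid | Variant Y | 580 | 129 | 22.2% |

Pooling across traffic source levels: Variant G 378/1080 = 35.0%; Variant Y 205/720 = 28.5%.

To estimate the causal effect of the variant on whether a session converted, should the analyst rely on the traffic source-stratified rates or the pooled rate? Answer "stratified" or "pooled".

The traffic source-specific comparison favours Variant Y throughout, but the pooled figures favour Variant G. The question is whether to condition on traffic source.
Traffic source satisfies the back-door criterion: it is not a descendant of the variant, and it blocks the spurious path from variant to outcome. Adjusting for it (i.e., using the within-traffic source rates) gives the causal effect.
Within each level — organic: 43.2% vs 54.3%; paid: 1.0% vs 22.2% — Variant Y is higher every time.

stratified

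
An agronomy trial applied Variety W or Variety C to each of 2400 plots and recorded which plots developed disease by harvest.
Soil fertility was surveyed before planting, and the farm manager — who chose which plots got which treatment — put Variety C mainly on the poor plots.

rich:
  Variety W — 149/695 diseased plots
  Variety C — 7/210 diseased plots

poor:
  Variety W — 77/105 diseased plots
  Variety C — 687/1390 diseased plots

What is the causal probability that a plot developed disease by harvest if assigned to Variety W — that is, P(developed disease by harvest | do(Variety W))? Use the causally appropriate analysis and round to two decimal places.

Within every soil fertility level Variety C has the lower rate, yet pooled Variety W does — Simpson's reversal.
Soil fertility is set before the variety has any effect — it is not caused by the variety — and it independently drives the outcome. That makes it a confounder, so the causal comparison is within soil fertility levels.
Standardising Variety W to the population soil fertility mix: 0.377·149/695 + 0.623·77/105 = 0.538.

0.54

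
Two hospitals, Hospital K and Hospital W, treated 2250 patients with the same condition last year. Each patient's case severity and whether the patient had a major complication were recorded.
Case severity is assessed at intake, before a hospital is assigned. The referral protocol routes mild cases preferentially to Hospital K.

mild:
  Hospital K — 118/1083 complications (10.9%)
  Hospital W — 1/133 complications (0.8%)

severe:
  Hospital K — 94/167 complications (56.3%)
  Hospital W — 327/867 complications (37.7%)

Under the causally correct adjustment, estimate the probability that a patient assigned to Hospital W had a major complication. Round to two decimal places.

0.18

Hospital W is lower inside every case severity stratum but Hospital K is lower in aggregate. Whether to stratify depends on how case severity relates to the hospital.
The imbalance in case severity arose from how patients were allocated, not from anything the hospital did; and case severity independently affects the outcome. The pooled gap is confounded — condition on case severity.
Standardising Hospital W to the population case severity mix: 0.540·1/133 + 0.460·327/867 = 0.177.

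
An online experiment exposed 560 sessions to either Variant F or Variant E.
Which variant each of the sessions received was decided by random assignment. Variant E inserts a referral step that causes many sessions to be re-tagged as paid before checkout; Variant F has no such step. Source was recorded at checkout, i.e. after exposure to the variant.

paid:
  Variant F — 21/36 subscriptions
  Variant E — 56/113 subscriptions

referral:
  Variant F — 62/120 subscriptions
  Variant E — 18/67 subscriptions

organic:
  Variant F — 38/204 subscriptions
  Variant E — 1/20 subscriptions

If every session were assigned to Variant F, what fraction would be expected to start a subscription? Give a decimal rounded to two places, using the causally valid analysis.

Traffic source lies on the pathway variant → traffic source → outcome, so adjusting for it blocks the indirect effect. For the total causal effect of variant, use the unadjusted pooled rates.
So P(outcome | do(Variant F)) is just the pooled rate for Variant F: 121/360 = 0.336.

0.34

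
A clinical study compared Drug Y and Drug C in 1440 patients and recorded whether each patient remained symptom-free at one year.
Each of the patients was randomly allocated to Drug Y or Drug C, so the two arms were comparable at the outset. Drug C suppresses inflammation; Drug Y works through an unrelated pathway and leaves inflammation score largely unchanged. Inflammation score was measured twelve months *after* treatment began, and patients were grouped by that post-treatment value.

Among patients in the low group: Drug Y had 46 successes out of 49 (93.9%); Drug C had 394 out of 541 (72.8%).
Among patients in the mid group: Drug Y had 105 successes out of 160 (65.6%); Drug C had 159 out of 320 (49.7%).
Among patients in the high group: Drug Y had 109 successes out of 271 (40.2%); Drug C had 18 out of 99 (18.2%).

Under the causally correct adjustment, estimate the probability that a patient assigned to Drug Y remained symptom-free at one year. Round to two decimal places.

0.54

Inflammation score is recorded after the drug and is itself shifted by it — it sits on the causal path from drug to outcome. Conditioning on a mediator would strip out part of the effect we want; the pooled comparison gives the total causal effect.
So P(outcome | do(Drug Y)) is just the pooled rate for Drug Y: 260/480 = 0.542.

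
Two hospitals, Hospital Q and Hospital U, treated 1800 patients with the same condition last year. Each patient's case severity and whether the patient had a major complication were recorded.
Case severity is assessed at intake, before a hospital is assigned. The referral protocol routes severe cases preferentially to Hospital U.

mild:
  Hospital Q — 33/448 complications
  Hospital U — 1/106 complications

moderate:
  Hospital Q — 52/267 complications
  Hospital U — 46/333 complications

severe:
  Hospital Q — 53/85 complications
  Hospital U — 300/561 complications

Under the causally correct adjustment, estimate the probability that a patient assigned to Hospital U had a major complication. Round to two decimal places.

Case severity differs across hospitals for reasons unrelated to any effect of the hospital itself, and it separately predicts the outcome — a classic confounder. We must compare within case severity levels.
Standardising Hospital U to the population case severity mix: 0.308·1/106 + 0.333·46/333 + 0.359·300/561 = 0.241.

0.24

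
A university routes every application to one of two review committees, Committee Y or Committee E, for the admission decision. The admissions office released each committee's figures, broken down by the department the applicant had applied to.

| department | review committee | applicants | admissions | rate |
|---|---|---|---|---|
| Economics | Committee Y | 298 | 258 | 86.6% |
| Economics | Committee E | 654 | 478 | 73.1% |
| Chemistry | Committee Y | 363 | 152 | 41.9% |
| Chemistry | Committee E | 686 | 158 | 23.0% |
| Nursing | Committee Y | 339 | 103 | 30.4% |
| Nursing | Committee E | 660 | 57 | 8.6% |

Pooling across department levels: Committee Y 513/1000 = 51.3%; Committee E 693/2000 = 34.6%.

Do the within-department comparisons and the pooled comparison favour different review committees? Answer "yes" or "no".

Within each department level (Economics 86.6% vs 73.1%; Chemistry 41.9% vs 23.0%; Nursing 30.4% vs 8.6%), Committee Y has the higher rate every time. Pooled: 51.3% vs 34.6% — Committee Y has the higher rate overall. They agree.

no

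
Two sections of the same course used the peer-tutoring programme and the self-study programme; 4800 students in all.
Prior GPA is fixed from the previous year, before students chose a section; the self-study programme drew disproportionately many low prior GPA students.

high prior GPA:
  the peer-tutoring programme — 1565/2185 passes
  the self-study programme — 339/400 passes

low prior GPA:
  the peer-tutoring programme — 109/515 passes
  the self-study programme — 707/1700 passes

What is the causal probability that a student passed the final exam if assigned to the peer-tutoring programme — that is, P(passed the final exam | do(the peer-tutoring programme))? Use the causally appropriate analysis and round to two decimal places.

Prior GPA band satisfies the back-door criterion: it is not a descendant of the teaching method, and it blocks the spurious path from teaching method to outcome. Adjusting for it (i.e., using the within-prior GPA band rates) gives the causal effect.
Standardising the peer-tutoring programme to the population prior GPA band mix: 0.539·1565/2185 + 0.461·109/515 = 0.483.

0.48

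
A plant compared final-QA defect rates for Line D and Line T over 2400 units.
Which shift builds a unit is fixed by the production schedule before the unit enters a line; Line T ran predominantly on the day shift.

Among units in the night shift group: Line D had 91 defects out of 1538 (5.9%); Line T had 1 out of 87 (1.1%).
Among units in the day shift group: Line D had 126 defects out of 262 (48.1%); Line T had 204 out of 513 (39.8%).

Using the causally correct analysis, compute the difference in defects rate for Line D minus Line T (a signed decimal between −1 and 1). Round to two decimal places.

+0.06

The stratified and pooled comparisons disagree (Line T wins within each shift; Line D wins overall), so the answer turns on the causal role of shift.
Since shift is a pre-existing factor (not a product of the line) and it affects the outcome on its own, it is a confounder. The stratified rates, not the pooled rate, identify the causal effect.
Adjusting over the population distribution of shift: 0.677·(0.059−0.011) + 0.323·(0.481−0.398) = +0.059.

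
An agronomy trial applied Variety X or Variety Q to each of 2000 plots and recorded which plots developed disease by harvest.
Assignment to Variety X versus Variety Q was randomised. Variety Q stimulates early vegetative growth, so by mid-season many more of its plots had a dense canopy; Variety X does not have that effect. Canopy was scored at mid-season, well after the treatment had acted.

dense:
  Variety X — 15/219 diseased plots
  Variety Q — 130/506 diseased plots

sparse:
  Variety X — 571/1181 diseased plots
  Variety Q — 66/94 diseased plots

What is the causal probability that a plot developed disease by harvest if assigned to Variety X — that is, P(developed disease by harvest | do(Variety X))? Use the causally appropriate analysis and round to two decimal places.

0.42

Variety X is lower inside every mid-season canopy stratum but Variety Q is lower in aggregate. Whether to stratify depends on how mid-season canopy relates to the variety.
The distribution of mid-season canopy is itself part of what the variety does — it is an intermediate outcome. Holding it fixed would remove that part of the effect; the total effect is the pooled difference.
So P(outcome | do(Variety X)) is just the pooled rate for Variety X: 586/1400 = 0.419.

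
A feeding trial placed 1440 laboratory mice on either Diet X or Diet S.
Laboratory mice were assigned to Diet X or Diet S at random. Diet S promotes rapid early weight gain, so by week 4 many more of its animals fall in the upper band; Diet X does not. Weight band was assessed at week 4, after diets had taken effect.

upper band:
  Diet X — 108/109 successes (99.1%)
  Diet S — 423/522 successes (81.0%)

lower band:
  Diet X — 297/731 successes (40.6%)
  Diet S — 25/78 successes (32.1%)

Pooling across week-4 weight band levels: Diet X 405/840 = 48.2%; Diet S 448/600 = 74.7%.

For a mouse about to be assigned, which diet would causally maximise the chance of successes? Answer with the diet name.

Diet S

The week-4 weight band-specific comparison favours Diet X throughout, but the pooled figures favour Diet S. The question is whether to condition on week-4 weight band.
Week-4 weight band here is a post-treatment variable shaped by the diet; conditioning on it would introduce bias rather than remove it. The overall comparison is the causal one.
Pooled: Diet X 48.2% vs Diet S 74.7%; Diet S is higher overall.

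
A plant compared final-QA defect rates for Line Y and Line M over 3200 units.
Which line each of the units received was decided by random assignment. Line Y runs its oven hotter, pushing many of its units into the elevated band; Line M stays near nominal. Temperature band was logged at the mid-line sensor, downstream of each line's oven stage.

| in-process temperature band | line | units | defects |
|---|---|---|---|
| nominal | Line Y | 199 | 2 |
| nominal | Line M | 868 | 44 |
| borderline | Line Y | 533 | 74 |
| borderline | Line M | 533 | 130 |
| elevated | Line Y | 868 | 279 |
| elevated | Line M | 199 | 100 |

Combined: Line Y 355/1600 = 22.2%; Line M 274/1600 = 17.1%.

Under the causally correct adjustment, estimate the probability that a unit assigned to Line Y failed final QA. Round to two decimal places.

Line Y is lower inside every in-process temperature band stratum but Line M is lower in aggregate. Whether to stratify depends on how in-process temperature band relates to the line.
Stratifying would compare lines among units the lines themselves sorted into in-process temperature band groups — a form of selection on an intermediate. The unconditioned pooled rates give the total causal effect.
So P(outcome | do(Line Y)) is just the pooled rate for Line Y: 355/1600 = 0.222.

0.22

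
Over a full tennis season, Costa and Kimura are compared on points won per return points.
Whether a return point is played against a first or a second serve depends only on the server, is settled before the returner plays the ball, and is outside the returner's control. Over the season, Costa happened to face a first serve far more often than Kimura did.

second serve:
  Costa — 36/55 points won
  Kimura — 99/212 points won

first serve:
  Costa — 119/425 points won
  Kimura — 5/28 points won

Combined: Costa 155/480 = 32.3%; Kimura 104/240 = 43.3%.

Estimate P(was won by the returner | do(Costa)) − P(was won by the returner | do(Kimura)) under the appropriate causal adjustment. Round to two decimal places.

The imbalance in serve type arose from how return points were allocated, not from anything the player did; and serve type independently affects the outcome. The pooled gap is confounded — condition on serve type.
Adjusting over the population distribution of serve type: 0.371·(0.655−0.467) + 0.629·(0.280−0.179) = +0.133.

+0.13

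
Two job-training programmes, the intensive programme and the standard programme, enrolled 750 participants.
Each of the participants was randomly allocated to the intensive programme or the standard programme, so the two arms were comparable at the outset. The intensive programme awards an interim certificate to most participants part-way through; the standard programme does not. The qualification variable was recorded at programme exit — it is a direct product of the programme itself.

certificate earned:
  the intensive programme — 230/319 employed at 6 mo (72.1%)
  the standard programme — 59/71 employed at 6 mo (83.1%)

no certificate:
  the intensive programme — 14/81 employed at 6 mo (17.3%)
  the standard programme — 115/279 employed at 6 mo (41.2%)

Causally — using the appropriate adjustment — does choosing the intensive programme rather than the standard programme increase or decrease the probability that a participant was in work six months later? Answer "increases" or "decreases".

increases

Qualification attained during the programme lies on the pathway programme → qualification attained during the programme → outcome, so adjusting for it blocks the indirect effect. For the total causal effect of programme, use the unadjusted pooled rates.
Pooled: the intensive programme 61.0% vs the standard programme 49.7%; the intensive programme is higher overall.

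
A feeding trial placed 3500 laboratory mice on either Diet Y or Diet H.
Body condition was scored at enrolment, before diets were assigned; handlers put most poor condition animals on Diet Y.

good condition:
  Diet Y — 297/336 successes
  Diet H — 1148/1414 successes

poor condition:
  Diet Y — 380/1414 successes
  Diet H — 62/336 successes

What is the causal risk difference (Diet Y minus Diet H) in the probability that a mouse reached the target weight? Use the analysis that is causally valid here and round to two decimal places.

The starting body condition-specific comparison favours Diet Y throughout, but the pooled figures favour Diet H. The question is whether to condition on starting body condition.
Starting body condition is set before the diet has any effect — it is not caused by the diet — and it independently drives the outcome. That makes it a confounder, so the causal comparison is within starting body condition levels.
Adjusting over the population distribution of starting body condition: 0.500·(0.884−0.812) + 0.500·(0.269−0.185) = +0.078.

+0.08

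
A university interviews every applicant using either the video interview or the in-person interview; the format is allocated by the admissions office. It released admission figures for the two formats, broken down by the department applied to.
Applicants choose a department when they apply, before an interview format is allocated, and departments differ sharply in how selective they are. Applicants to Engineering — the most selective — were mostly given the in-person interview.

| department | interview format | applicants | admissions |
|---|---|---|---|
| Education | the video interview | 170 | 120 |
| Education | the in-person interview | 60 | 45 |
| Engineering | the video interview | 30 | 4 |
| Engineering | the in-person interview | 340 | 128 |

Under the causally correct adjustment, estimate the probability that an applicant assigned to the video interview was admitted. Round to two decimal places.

0.35

The stratified and pooled comparisons disagree (the in-person interview wins within each department; the video interview wins overall), so the answer turns on the causal role of department.
Department is set before the interview format has any effect — it is not caused by the interview format — and it independently drives the outcome. That makes it a confounder, so the causal comparison is within department levels.
Standardising the video interview to the population department mix: 0.383·120/170 + 0.617·4/30 = 0.353.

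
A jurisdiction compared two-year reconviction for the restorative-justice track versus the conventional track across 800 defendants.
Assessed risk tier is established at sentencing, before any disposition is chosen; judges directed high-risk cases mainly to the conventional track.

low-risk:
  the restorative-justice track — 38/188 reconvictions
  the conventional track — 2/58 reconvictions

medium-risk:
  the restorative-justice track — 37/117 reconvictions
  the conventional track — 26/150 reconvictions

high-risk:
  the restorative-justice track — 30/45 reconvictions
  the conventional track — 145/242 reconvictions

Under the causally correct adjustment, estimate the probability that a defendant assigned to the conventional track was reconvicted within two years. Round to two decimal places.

Nothing the disposition does changes assessed risk tier; the imbalance is an allocation artefact. With assessed risk tier also predicting the outcome, the pooled figure is confounded, and the within-stratum comparison is the causal one.
Standardising the conventional track to the population assessed risk tier mix: 0.307·2/58 + 0.334·26/150 + 0.359·145/242 = 0.283.

0.28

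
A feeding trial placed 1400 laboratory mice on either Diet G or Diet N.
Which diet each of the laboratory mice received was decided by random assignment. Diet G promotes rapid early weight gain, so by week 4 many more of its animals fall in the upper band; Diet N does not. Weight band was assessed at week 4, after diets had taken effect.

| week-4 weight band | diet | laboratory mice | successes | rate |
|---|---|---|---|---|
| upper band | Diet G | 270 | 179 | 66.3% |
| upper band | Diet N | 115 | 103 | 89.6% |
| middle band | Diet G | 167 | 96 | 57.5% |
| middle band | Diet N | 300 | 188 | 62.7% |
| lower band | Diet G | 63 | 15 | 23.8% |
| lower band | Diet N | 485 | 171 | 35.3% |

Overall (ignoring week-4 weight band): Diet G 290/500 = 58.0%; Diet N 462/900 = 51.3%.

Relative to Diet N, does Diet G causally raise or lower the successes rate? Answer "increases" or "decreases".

Week-4 weight band lies on the pathway diet → week-4 weight band → outcome, so adjusting for it blocks the indirect effect. For the total causal effect of diet, use the unadjusted pooled rates.
Pooled: Diet G 58.0% vs Diet N 51.3%; Diet G is higher overall.

increases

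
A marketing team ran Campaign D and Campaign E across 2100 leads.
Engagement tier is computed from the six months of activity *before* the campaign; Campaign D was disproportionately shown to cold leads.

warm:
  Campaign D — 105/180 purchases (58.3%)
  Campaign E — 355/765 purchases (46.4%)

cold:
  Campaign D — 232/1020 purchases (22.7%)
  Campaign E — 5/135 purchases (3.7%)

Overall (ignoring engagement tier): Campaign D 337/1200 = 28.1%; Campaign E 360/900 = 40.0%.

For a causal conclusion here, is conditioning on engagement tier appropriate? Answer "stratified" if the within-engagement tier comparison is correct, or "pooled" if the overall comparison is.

The engagement tier-specific comparison favours Campaign D throughout, but the pooled figures favour Campaign E. The question is whether to condition on engagement tier.
Engagement tier is set before the campaign has any effect — it is not caused by the campaign — and it independently drives the outcome. That makes it a confounder, so the causal comparison is within engagement tier levels.
Within each level — warm: 58.3% vs 46.4%; cold: 22.7% vs 3.7% — Campaign D is higher every time.

stratified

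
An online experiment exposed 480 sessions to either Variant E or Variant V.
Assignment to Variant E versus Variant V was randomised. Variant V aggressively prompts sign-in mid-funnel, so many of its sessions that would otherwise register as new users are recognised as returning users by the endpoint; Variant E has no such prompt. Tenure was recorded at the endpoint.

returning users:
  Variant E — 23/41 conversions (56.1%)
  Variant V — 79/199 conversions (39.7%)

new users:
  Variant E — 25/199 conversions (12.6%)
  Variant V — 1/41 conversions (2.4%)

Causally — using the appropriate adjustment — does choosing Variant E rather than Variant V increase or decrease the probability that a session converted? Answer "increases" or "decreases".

decreases

User tenure is recorded after the variant and is itself shifted by it — it sits on the causal path from variant to outcome. Conditioning on a mediator would strip out part of the effect we want; the pooled comparison gives the total causal effect.
Pooled: Variant E 20.0% vs Variant V 33.3%; Variant V is higher overall.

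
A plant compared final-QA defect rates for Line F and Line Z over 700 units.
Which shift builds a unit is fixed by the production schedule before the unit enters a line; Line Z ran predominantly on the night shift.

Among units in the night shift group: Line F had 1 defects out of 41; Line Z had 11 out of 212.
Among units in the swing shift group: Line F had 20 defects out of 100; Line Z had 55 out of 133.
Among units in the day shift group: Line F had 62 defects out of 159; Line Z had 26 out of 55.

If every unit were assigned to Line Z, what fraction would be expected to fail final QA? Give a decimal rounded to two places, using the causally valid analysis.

Within every shift level Line F has the lower rate, yet pooled Line Z does — Simpson's reversal.
Shift satisfies the back-door criterion: it is not a descendant of the line, and it blocks the spurious path from line to outcome. Adjusting for it (i.e., using the within-shift rates) gives the causal effect.
Standardising Line Z to the population shift mix: 0.361·11/212 + 0.333·55/133 + 0.306·26/55 = 0.301.

0.30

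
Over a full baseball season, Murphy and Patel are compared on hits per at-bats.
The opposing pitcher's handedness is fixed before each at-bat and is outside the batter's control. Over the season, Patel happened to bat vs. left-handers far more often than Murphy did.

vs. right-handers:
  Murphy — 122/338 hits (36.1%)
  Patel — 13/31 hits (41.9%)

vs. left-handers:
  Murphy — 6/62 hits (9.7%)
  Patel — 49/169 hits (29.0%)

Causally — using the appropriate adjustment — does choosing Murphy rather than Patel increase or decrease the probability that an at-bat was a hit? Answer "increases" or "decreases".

decreases

The imbalance in pitcher handedness arose from how at-bats were allocated, not from anything the player did; and pitcher handedness independently affects the outcome. The pooled gap is confounded — condition on pitcher handedness.
Within each level — vs. right-handers: 36.1% vs 41.9%; vs. left-handers: 9.7% vs 29.0% — Patel is higher every time.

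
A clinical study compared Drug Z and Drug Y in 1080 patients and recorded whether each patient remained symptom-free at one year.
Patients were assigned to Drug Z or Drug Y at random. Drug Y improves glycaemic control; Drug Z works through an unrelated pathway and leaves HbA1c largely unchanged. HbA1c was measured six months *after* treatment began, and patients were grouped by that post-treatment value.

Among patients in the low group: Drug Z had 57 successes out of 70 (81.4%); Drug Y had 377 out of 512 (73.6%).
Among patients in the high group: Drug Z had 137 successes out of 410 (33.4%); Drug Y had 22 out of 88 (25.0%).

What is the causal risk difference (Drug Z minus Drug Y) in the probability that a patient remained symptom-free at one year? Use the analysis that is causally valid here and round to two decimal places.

-0.26

The HbA1c-specific comparison favours Drug Z throughout, but the pooled figures favour Drug Y. The question is whether to condition on HbA1c.
HbA1c is recorded after the drug and is itself shifted by it — it sits on the causal path from drug to outcome. Conditioning on a mediator would strip out part of the effect we want; the pooled comparison gives the total causal effect.
The causal difference is the pooled difference: 0.404 − 0.665 = -0.261.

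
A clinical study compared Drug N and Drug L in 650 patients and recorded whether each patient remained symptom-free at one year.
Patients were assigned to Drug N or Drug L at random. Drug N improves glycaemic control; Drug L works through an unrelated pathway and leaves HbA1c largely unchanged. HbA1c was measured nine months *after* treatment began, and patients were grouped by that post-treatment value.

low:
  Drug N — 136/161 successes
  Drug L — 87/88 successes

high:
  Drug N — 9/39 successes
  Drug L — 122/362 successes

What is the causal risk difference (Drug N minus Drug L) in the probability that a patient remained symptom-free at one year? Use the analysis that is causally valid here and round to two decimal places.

Because the drug influences HbA1c, HbA1c is a post-treatment mediator, not a confounder. Stratifying on it would bias the estimate; the causal effect is the crude pooled difference.
The causal difference is the pooled difference: 0.725 − 0.464 = +0.261.

+0.26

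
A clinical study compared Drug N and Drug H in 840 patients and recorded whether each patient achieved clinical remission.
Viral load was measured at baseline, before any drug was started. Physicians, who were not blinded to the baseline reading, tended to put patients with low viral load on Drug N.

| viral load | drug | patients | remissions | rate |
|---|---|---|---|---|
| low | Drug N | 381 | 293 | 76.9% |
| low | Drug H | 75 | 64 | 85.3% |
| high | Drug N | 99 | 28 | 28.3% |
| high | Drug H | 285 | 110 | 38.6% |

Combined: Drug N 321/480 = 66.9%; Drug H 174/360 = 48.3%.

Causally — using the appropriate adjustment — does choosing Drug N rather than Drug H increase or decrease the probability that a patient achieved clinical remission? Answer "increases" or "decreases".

Drug H is higher inside every viral load stratum but Drug N is higher in aggregate. Whether to stratify depends on how viral load relates to the drug.
Here viral load is a common cause — it drives both which drug a case falls under and the outcome. The crude comparison mixes populations; the stratum-specific rates are the causally relevant ones.
Within each level — low: 76.9% vs 85.3%; high: 28.3% vs 38.6% — Drug H is higher every time.

decreases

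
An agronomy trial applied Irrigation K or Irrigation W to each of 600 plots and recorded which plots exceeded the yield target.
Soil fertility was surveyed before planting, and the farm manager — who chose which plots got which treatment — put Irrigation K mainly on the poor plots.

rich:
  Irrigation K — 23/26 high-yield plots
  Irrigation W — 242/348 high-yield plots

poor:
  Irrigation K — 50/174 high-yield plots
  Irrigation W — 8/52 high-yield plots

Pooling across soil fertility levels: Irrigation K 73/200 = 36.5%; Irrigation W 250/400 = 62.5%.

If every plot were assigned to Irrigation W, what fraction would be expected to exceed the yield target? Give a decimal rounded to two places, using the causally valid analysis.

0.49

The stratified and pooled comparisons disagree (Irrigation K wins within each soil fertility; Irrigation W wins overall), so the answer turns on the causal role of soil fertility.
Soil fertility differs across irrigations for reasons unrelated to any effect of the irrigation itself, and it separately predicts the outcome — a classic confounder. We must compare within soil fertility levels.
Standardising Irrigation W to the population soil fertility mix: 0.623·242/348 + 0.377·8/52 = 0.491.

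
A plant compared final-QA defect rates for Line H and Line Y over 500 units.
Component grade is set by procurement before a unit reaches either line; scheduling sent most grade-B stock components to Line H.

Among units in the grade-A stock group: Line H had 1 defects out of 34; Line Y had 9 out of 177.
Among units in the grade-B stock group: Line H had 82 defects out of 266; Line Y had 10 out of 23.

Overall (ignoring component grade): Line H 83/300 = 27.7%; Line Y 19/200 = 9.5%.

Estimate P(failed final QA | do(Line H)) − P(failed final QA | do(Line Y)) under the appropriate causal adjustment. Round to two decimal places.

-0.08

Nothing the line does changes component grade; the imbalance is an allocation artefact. With component grade also predicting the outcome, the pooled figure is confounded, and the within-stratum comparison is the causal one.
Adjusting over the population distribution of component grade: 0.422·(0.029−0.051) + 0.578·(0.308−0.435) = -0.082.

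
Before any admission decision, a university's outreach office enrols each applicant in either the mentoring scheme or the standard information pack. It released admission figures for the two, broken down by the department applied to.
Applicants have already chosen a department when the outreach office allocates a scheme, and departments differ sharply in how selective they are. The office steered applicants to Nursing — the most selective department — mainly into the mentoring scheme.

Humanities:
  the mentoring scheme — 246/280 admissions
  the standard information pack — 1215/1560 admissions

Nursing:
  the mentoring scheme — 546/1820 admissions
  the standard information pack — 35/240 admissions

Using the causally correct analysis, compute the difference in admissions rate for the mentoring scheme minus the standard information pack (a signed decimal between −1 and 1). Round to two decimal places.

The department-specific comparison favours the mentoring scheme throughout, but the pooled figures favour the standard information pack. The question is whether to condition on department.
Nothing the outreach scheme does changes department; the imbalance is an allocation artefact. With department also predicting the outcome, the pooled figure is confounded, and the within-stratum comparison is the causal one.
Adjusting over the population distribution of department: 0.472·(0.879−0.779) + 0.528·(0.300−0.146) = +0.128.

+0.13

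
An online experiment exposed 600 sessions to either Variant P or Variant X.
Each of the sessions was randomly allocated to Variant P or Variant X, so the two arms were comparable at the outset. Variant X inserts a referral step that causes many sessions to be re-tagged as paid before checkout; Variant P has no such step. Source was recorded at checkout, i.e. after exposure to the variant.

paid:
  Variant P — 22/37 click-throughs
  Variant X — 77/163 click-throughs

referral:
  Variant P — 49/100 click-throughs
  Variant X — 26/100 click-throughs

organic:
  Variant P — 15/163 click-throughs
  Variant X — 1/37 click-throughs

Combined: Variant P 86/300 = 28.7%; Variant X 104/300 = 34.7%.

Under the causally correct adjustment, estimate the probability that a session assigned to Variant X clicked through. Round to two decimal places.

Because the variant influences traffic source, traffic source is a post-treatment mediator, not a confounder. Stratifying on it would bias the estimate; the causal effect is the crude pooled difference.
So P(outcome | do(Variant X)) is just the pooled rate for Variant X: 104/300 = 0.347.

0.35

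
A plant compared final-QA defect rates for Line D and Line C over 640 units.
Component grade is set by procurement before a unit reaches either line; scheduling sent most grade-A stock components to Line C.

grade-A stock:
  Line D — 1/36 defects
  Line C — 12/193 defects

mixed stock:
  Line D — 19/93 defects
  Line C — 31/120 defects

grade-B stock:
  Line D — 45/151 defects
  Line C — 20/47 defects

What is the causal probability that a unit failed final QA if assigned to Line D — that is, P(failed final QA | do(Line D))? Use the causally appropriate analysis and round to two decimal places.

Within every component grade level Line D has the lower rate, yet pooled Line C does — Simpson's reversal.
The imbalance in component grade arose from how units were allocated, not from anything the line did; and component grade independently affects the outcome. The pooled gap is confounded — condition on component grade.
Standardising Line D to the population component grade mix: 0.358·1/36 + 0.333·19/93 + 0.309·45/151 = 0.170.

0.17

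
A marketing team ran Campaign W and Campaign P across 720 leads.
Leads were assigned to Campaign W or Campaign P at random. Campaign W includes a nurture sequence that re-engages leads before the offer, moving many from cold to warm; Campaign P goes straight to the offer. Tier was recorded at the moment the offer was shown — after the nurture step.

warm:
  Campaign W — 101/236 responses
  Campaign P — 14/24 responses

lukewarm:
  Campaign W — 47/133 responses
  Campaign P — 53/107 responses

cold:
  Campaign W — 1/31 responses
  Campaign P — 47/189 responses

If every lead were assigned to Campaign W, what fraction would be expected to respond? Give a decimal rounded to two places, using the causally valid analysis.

Engagement tier is recorded after the campaign and is itself shifted by it — it sits on the causal path from campaign to outcome. Conditioning on a mediator would strip out part of the effect we want; the pooled comparison gives the total causal effect.
So P(outcome | do(Campaign W)) is just the pooled rate for Campaign W: 149/400 = 0.372.

0.37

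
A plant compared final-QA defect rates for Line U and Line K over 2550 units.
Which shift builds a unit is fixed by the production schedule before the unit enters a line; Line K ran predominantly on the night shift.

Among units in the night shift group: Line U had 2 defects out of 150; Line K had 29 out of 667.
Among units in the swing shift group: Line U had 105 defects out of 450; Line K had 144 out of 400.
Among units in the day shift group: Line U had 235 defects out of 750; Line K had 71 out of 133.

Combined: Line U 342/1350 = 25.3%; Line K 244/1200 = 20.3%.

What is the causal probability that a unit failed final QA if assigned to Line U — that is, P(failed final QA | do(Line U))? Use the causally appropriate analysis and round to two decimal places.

Within every shift level Line U has the lower rate, yet pooled Line K does — Simpson's reversal.
Shift differs across lines for reasons unrelated to any effect of the line itself, and it separately predicts the outcome — a classic confounder. We must compare within shift levels.
Standardising Line U to the population shift mix: 0.320·2/150 + 0.333·105/450 + 0.346·235/750 = 0.191.

0.19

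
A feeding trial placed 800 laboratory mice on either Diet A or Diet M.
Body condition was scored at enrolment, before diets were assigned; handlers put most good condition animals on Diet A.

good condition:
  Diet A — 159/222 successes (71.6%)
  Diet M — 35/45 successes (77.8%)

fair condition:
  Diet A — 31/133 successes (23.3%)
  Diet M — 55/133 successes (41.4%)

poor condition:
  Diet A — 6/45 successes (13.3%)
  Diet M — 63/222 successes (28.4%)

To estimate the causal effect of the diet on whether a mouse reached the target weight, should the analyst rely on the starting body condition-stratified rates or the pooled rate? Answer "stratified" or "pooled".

stratified

Nothing the diet does changes starting body condition; the imbalance is an allocation artefact. With starting body condition also predicting the outcome, the pooled figure is confounded, and the within-stratum comparison is the causal one.
Within each level — good condition: 71.6% vs 77.8%; fair condition: 23.3% vs 41.4%; poor condition: 13.3% vs 28.4% — Diet M is higher every time.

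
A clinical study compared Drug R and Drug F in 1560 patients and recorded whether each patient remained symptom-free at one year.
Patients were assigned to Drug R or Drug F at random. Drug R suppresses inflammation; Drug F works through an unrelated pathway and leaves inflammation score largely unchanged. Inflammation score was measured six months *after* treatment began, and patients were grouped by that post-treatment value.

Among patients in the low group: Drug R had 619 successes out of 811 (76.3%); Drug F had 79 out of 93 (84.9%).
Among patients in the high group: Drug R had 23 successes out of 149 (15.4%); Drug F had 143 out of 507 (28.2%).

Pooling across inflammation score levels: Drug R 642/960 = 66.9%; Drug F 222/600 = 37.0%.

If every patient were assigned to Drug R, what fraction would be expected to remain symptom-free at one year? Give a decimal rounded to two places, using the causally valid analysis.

The distribution of inflammation score is itself part of what the drug does — it is an intermediate outcome. Holding it fixed would remove that part of the effect; the total effect is the pooled difference.
So P(outcome | do(Drug R)) is just the pooled rate for Drug R: 642/960 = 0.669.

0.67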